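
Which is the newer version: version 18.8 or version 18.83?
version 18.83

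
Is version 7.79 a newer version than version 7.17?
Yes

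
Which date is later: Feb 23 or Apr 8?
Apr 8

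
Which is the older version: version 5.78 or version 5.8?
version 5.8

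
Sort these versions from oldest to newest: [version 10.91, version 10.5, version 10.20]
[version 10.5, version 10.20, version 10.91]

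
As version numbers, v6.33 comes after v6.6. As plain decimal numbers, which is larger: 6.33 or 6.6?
6.6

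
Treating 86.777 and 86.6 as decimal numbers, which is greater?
86.777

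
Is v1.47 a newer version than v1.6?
Yes. Version numbers are compared segment by segment as integers, not as decimals: minor version 47 > 6, so v1.47 > v1.6 (even though the decimal 1.47 < 1.6).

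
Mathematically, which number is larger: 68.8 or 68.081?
68.8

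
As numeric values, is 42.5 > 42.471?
True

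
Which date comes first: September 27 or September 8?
September 8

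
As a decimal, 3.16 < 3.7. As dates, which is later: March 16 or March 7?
March 16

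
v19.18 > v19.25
False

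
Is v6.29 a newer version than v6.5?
Yes. Version numbers are compared segment by segment as integers, not as decimals: minor version 29 > 5, so v6.29 > v6.5 (even though the decimal 6.29 < 6.5).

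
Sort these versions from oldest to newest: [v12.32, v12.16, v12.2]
[v12.2, v12.16, v12.32]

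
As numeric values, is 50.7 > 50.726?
False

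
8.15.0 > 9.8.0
False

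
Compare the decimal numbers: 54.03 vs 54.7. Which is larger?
54.7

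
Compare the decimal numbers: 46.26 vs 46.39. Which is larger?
46.39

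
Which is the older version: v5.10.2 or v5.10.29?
v5.10.2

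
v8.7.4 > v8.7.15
False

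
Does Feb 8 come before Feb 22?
Yes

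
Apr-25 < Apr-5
False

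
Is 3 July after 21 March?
Yes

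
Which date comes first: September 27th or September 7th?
September 7th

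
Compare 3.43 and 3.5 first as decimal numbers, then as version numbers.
As decimals: 3.43 < 3.5. As versions: v3.43 > v3.5 (minor version 43 > 5).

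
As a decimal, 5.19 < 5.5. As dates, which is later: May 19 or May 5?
May 19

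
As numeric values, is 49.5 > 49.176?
True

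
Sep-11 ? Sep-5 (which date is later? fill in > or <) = >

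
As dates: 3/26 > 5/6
False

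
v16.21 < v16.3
False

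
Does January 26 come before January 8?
No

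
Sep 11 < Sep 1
False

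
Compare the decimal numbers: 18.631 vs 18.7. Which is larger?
18.7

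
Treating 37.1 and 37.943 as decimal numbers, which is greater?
37.943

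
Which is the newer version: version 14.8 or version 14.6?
version 14.8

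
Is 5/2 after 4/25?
Yes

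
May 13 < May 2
False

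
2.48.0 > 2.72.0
False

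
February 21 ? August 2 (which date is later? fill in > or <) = <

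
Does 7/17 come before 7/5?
No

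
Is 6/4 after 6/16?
No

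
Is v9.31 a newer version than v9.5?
Yes. Version numbers are compared segment by segment as integers, not as decimals: minor version 31 > 5, so v9.31 > v9.5 (even though the decimal 9.31 < 9.5).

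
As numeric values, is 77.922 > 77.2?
True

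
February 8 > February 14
False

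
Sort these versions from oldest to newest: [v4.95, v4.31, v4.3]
[v4.3, v4.31, v4.95]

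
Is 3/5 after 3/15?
No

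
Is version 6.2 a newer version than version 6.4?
No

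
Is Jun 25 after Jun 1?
Yes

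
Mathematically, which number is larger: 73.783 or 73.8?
73.8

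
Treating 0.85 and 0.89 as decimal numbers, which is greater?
0.89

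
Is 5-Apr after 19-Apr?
No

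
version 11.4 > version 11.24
False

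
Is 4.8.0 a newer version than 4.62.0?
No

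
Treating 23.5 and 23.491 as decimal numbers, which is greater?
23.5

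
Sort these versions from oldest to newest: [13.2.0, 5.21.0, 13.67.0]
[5.21.0, 13.2.0, 13.67.0]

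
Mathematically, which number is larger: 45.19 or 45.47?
45.47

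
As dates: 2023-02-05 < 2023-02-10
True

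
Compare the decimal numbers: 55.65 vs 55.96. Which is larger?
55.96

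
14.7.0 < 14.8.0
True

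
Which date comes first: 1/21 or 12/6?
1/21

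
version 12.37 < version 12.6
False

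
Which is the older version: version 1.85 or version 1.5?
version 1.5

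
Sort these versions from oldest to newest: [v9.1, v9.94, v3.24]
[v3.24, v9.1, v9.94]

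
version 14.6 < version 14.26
True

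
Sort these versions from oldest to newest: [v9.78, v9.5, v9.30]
[v9.5, v9.30, v9.78]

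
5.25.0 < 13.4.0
True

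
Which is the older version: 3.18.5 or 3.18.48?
3.18.5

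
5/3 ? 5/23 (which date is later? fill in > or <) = <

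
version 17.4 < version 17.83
True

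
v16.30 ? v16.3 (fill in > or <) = >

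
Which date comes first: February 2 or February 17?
February 2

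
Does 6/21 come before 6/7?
No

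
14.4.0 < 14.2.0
False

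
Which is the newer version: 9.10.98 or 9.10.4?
9.10.98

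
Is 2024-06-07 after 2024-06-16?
No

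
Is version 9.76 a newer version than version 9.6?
Yes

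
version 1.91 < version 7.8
True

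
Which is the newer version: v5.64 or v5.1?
v5.64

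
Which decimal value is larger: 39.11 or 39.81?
39.81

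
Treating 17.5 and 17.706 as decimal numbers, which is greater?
17.706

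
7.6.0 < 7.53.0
True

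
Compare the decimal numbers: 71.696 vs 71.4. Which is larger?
71.696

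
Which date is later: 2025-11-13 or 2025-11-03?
2025-11-13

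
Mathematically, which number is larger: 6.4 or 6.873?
6.873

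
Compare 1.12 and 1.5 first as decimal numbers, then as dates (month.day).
As decimals: 1.12 < 1.5. As dates: 1/12 is later than 1/5 (day 12 > day 5).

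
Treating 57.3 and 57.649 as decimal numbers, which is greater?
57.649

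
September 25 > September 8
True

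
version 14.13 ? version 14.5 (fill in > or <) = >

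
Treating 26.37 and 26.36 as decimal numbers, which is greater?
26.37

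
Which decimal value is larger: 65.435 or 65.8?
65.8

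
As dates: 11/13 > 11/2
True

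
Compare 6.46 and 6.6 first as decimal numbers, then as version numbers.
As decimals: 6.46 < 6.6. As versions: v6.46 > v6.6 (minor version 46 > 6).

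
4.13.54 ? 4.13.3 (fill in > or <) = >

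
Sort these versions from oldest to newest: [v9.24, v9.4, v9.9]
[v9.4, v9.9, v9.24]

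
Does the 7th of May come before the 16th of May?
Yes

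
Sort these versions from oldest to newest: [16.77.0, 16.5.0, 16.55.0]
[16.5.0, 16.55.0, 16.77.0]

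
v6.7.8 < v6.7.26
True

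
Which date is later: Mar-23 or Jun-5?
Jun-5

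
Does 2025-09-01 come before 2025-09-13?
Yes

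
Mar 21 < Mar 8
False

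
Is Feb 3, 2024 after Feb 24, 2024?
No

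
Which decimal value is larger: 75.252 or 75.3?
75.3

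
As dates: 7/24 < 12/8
True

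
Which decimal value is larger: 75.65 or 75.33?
75.65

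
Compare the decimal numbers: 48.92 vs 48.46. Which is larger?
48.92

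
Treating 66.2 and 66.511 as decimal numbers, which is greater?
66.511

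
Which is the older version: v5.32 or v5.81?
v5.32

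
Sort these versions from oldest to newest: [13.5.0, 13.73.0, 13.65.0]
[13.5.0, 13.65.0, 13.73.0]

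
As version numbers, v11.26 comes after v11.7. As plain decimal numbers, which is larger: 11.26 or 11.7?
11.7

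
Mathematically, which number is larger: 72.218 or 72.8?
72.8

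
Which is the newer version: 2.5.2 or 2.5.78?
2.5.78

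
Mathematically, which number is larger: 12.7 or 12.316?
12.7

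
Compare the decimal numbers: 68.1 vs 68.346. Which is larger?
68.346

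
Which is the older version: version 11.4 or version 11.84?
version 11.4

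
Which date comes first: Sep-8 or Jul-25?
Jul-25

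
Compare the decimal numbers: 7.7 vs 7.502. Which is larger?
7.7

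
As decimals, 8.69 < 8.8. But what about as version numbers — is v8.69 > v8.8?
True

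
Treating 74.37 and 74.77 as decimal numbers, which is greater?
74.77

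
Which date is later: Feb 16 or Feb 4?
Feb 16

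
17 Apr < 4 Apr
False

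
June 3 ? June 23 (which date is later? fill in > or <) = <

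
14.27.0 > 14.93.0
False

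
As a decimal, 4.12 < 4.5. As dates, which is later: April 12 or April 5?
April 12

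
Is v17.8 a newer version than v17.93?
No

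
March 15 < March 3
False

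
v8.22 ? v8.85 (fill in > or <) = <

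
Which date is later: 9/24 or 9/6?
9/24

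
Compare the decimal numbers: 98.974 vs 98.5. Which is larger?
98.974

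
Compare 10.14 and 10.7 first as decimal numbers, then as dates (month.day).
As decimals: 10.14 < 10.7. As dates: 10/14 is later than 10/7 (day 14 > day 7).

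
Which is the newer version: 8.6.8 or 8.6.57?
8.6.57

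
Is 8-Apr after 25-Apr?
No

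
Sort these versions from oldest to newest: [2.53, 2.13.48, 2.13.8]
[2.13.8, 2.13.48, 2.53]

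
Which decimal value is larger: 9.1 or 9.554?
9.554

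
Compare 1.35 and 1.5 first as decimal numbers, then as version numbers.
As decimals: 1.35 < 1.5. As versions: v1.35 > v1.5 (minor version 35 > 5).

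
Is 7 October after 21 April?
Yes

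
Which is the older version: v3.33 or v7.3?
v3.33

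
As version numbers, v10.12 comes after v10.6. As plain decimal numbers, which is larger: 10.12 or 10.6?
10.6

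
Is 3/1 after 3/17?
No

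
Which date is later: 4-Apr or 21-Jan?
4-Apr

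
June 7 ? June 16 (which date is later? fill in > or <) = <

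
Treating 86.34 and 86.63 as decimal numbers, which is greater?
86.63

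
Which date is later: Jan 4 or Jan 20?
Jan 20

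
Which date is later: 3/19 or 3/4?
3/19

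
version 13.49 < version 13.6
False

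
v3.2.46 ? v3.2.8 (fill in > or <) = >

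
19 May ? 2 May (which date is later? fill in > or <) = >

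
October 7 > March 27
True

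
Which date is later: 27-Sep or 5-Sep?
27-Sep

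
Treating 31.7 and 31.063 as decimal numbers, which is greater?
31.7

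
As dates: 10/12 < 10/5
False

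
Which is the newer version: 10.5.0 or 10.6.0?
10.6.0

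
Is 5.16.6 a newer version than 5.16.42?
No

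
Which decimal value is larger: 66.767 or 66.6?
66.767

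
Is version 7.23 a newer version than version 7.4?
Yes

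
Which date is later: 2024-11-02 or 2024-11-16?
2024-11-16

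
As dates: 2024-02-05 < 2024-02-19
True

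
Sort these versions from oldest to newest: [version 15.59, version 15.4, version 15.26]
[version 15.4, version 15.26, version 15.59]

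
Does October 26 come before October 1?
No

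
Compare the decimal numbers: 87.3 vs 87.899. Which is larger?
87.899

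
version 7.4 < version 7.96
True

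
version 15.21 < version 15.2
False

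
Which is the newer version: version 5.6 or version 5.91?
version 5.91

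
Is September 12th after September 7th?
Yes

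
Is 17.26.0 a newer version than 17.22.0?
Yes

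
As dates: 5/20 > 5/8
True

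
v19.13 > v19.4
True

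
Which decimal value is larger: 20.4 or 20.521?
20.521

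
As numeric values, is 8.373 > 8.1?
True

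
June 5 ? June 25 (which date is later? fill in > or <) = <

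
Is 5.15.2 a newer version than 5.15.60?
No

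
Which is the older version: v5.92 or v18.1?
v5.92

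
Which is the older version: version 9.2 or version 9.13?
version 9.2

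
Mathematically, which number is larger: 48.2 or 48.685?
48.685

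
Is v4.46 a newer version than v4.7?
Yes. Version numbers are compared segment by segment as integers, not as decimals: minor version 46 > 7, so v4.46 > v4.7 (even though the decimal 4.46 < 4.7).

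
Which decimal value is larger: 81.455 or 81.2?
81.455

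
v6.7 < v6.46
True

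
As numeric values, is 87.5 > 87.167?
True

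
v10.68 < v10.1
False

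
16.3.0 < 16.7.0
True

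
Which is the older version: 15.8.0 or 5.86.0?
5.86.0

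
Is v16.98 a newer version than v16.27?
Yes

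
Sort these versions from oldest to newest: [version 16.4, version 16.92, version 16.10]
[version 16.4, version 16.10, version 16.92]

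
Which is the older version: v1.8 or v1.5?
v1.5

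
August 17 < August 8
False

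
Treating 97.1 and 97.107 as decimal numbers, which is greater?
97.107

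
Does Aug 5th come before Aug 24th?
Yes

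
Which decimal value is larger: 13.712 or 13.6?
13.712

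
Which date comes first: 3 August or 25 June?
25 June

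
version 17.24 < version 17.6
False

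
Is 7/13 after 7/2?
Yes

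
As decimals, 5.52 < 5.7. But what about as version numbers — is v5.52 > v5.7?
True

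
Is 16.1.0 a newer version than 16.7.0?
No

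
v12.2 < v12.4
True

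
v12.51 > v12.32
True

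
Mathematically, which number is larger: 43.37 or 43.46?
43.46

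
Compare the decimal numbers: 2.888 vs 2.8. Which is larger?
2.888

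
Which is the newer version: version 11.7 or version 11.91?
version 11.91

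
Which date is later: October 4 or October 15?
October 15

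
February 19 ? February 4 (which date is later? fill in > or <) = >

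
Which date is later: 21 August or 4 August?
21 August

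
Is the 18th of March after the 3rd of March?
Yes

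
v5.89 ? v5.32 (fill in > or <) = >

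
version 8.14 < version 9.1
True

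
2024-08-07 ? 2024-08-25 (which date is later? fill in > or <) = <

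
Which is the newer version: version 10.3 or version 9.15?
version 10.3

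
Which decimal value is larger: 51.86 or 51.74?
51.86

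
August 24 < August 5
False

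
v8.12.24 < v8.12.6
False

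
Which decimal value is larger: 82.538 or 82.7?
82.7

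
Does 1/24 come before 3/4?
Yes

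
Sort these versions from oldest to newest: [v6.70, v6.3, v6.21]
[v6.3, v6.21, v6.70]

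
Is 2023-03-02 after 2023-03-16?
No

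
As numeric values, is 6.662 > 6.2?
True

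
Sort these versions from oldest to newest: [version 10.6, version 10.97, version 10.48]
[version 10.6, version 10.48, version 10.97]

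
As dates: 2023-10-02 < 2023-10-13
True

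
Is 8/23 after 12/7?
No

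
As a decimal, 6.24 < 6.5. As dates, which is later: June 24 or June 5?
June 24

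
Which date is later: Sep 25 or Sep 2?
Sep 25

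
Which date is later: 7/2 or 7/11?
7/11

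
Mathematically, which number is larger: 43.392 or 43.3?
43.392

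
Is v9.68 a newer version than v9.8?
Yes. Version numbers are compared segment by segment as integers, not as decimals: minor version 68 > 8, so v9.68 > v9.8 (even though the decimal 9.68 < 9.8).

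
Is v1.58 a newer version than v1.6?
Yes. Version numbers are compared segment by segment as integers, not as decimals: minor version 58 > 6, so v1.58 > v1.6 (even though the decimal 1.58 < 1.6).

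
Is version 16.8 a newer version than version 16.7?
Yes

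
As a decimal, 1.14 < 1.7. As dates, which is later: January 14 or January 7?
January 14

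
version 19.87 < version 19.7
False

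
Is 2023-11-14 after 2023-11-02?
Yes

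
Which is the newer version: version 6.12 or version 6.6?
version 6.12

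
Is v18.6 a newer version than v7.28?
Yes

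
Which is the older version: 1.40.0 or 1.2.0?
1.2.0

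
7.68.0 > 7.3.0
True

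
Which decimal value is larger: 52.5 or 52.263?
52.5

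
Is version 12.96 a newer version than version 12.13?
Yes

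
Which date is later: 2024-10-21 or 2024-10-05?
2024-10-21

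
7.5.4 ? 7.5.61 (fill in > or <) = <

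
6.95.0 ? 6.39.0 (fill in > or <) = >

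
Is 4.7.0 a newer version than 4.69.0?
No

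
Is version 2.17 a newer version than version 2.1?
Yes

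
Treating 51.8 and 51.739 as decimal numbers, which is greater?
51.8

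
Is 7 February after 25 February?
No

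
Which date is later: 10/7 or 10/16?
10/16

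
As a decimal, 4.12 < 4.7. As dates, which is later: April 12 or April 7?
April 12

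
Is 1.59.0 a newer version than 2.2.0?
No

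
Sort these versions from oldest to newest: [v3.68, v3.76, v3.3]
[v3.3, v3.68, v3.76]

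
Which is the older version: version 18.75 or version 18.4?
version 18.4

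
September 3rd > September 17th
False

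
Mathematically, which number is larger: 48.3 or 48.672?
48.672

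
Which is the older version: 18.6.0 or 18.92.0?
18.6.0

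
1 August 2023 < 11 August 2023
True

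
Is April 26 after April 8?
Yes. Day 26 comes after day 8 in April — this is a date comparison, not a decimal one (the decimal 4.26 would be smaller than 4.8).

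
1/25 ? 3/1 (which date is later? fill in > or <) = <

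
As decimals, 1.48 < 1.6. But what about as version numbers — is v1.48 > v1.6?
True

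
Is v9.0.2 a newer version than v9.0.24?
No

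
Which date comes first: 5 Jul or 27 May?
27 May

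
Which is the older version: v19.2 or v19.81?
v19.2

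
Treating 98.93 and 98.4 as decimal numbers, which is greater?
98.93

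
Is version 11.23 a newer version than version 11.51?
No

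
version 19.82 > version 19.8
True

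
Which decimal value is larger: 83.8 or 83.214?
83.8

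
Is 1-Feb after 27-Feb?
No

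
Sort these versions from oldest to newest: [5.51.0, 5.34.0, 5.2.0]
[5.2.0, 5.34.0, 5.51.0]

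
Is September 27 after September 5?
Yes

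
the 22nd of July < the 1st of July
False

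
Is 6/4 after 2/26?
Yes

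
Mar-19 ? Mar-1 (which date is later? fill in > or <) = >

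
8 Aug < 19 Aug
True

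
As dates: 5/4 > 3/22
True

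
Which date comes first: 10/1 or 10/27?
10/1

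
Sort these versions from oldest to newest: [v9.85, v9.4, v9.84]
[v9.4, v9.84, v9.85]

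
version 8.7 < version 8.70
True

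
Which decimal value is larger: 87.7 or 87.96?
87.96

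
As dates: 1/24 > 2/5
False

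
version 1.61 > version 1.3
True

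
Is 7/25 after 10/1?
No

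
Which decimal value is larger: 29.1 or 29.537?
29.537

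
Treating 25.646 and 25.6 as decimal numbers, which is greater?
25.646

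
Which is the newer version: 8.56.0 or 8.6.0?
8.56.0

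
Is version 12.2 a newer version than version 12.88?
No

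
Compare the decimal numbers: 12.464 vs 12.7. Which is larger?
12.7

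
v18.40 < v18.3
False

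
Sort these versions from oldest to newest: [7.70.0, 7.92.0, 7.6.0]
[7.6.0, 7.70.0, 7.92.0]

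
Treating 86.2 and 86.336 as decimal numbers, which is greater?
86.336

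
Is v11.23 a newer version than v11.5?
Yes. Version numbers are compared segment by segment as integers, not as decimals: minor version 23 > 5, so v11.23 > v11.5 (even though the decimal 11.23 < 11.5).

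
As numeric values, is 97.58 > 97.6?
False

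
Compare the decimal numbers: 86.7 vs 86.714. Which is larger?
86.714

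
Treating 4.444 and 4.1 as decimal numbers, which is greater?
4.444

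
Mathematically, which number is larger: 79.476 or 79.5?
79.5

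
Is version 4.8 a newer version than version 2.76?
Yes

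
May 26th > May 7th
True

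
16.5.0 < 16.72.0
True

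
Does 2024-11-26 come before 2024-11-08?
No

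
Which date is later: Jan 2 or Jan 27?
Jan 27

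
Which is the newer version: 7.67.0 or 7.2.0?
7.67.0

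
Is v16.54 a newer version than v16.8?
Yes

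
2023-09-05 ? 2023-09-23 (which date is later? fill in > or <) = <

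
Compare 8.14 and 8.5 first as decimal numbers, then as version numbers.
As decimals: 8.14 < 8.5. As versions: v8.14 > v8.5 (minor version 14 > 5).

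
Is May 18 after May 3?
Yes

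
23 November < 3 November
False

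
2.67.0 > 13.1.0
False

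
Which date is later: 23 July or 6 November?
6 November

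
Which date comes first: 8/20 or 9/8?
8/20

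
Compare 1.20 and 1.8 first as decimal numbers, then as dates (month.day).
As decimals: 1.20 < 1.8. As dates: 1/20 is later than 1/8 (day 20 > day 8).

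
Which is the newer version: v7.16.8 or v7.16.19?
v7.16.19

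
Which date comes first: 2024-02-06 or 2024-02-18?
2024-02-06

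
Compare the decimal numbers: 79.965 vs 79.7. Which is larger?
79.965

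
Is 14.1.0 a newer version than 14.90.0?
No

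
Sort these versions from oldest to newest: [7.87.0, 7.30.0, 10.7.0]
[7.30.0, 7.87.0, 10.7.0]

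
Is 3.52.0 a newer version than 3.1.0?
Yes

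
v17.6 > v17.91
False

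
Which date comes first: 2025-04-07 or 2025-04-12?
2025-04-07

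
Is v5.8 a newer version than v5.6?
Yes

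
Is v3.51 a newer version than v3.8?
Yes. Version numbers are compared segment by segment as integers, not as decimals: minor version 51 > 8, so v3.51 > v3.8 (even though the decimal 3.51 < 3.8).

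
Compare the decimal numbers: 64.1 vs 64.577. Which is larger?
64.577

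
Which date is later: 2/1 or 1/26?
2/1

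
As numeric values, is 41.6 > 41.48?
True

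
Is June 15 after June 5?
Yes. Day 15 comes after day 5 in June — this is a date comparison, not a decimal one (the decimal 6.15 would be smaller than 6.5).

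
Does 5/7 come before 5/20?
Yes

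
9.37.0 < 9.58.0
True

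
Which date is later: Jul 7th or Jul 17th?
Jul 17th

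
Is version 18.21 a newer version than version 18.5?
Yes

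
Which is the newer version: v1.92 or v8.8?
v8.8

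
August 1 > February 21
True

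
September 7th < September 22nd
True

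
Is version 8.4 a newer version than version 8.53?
No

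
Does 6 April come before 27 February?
No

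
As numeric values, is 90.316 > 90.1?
True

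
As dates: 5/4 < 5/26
True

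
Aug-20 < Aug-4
False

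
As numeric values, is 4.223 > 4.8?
False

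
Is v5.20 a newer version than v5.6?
Yes. Version numbers are compared segment by segment as integers, not as decimals: minor version 20 > 6, so v5.20 > v5.6 (even though the decimal 5.20 < 5.6).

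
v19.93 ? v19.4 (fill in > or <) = >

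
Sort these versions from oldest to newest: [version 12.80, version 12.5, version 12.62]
[version 12.5, version 12.62, version 12.80]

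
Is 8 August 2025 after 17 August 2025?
No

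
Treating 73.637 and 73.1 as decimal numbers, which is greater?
73.637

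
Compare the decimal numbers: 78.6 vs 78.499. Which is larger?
78.6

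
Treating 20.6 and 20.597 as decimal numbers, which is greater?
20.6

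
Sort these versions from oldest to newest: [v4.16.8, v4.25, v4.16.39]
[v4.16.8, v4.16.39, v4.25]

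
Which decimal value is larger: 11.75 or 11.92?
11.92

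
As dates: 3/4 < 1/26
False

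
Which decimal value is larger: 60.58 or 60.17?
60.58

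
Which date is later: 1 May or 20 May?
20 May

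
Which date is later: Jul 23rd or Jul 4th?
Jul 23rd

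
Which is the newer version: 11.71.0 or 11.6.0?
11.71.0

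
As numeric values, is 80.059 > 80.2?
False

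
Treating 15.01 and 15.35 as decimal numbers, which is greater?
15.35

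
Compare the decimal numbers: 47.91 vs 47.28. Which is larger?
47.91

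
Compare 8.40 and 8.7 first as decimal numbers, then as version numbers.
As decimals: 8.40 < 8.7. As versions: v8.40 > v8.7 (minor version 40 > 7).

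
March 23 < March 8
False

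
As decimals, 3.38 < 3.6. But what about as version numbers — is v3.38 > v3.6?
True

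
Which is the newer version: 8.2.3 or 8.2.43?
8.2.43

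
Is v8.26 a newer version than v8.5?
Yes. Version numbers are compared segment by segment as integers, not as decimals: minor version 26 > 5, so v8.26 > v8.5 (even though the decimal 8.26 < 8.5).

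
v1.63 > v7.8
False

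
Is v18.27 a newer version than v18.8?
Yes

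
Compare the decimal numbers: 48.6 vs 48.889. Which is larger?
48.889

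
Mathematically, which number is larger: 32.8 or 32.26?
32.8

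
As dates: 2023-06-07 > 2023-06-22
False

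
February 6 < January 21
False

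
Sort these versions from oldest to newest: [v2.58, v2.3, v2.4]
[v2.3, v2.4, v2.58]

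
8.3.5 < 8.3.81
True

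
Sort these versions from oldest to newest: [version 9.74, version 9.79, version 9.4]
[version 9.4, version 9.74, version 9.79]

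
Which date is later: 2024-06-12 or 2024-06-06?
2024-06-12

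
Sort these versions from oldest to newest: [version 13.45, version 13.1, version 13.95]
[version 13.1, version 13.45, version 13.95]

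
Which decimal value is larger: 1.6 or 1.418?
1.6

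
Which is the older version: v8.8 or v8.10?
v8.8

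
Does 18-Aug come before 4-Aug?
No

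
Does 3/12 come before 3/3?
No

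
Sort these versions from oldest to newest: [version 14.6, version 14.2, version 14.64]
[version 14.2, version 14.6, version 14.64]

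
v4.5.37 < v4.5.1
False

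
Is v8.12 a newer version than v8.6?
Yes. Version numbers are compared segment by segment as integers, not as decimals: minor version 12 > 6, so v8.12 > v8.6 (even though the decimal 8.12 < 8.6).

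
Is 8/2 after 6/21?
Yes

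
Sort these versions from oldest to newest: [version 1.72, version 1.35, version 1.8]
[version 1.8, version 1.35, version 1.72]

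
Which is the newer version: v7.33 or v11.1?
v11.1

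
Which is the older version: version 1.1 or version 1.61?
version 1.1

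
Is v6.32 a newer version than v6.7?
Yes. Version numbers are compared segment by segment as integers, not as decimals: minor version 32 > 7, so v6.32 > v6.7 (even though the decimal 6.32 < 6.7).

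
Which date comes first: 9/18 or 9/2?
9/2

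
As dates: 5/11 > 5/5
True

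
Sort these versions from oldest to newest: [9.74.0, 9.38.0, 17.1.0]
[9.38.0, 9.74.0, 17.1.0]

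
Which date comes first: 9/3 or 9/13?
9/3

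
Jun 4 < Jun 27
True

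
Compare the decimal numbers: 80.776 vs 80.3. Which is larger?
80.776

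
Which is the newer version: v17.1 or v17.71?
v17.71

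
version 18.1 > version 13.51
True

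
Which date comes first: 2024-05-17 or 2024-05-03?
2024-05-03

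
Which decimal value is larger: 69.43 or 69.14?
69.43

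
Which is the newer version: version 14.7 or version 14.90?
version 14.90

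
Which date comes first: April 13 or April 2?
April 2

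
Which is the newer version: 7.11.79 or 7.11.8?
7.11.79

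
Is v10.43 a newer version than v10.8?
Yes. Version numbers are compared segment by segment as integers, not as decimals: minor version 43 > 8, so v10.43 > v10.8 (even though the decimal 10.43 < 10.8).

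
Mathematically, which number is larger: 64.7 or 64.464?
64.7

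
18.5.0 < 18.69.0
True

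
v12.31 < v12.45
True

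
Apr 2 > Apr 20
False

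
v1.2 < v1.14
True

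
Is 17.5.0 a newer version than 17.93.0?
No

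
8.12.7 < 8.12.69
True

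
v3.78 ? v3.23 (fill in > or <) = >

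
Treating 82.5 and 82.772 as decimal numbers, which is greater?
82.772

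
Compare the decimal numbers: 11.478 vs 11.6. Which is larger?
11.6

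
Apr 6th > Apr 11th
False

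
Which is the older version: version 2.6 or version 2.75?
version 2.6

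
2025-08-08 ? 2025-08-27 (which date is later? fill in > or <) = <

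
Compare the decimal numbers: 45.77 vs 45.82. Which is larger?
45.82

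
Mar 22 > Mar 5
True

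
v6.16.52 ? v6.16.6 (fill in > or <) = >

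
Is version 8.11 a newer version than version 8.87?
No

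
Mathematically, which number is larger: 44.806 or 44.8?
44.806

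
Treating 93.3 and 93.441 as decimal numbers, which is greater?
93.441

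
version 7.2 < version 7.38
True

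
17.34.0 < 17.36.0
True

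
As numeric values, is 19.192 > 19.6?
False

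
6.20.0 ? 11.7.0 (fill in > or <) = <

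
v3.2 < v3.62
True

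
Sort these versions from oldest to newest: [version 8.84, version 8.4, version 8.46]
[version 8.4, version 8.46, version 8.84]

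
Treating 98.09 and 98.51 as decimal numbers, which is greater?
98.51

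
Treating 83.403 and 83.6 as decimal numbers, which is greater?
83.6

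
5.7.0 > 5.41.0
False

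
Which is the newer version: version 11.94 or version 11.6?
version 11.94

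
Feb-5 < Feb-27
True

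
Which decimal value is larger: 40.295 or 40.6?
40.6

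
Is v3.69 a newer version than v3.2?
Yes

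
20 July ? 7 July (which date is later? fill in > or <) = >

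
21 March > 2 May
False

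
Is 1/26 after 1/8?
Yes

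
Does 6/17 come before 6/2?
No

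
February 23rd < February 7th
False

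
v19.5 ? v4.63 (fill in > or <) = >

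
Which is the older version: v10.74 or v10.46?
v10.46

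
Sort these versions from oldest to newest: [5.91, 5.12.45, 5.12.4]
[5.12.4, 5.12.45, 5.91]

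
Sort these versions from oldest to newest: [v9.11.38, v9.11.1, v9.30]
[v9.11.1, v9.11.38, v9.30]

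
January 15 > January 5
True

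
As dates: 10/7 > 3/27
True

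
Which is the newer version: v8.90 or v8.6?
v8.90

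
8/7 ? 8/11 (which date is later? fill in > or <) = <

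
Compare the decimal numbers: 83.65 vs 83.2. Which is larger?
83.65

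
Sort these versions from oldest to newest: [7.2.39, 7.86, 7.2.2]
[7.2.2, 7.2.39, 7.86]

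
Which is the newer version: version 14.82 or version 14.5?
version 14.82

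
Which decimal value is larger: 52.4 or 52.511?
52.511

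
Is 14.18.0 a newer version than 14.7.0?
Yes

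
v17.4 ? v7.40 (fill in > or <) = >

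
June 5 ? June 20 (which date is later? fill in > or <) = <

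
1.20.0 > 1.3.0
True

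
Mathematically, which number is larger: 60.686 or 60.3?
60.686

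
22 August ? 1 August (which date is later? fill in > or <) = >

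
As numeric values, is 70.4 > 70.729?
False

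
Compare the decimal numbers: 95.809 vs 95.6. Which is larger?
95.809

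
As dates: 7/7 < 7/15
True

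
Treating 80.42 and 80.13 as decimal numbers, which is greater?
80.42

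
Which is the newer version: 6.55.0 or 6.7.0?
6.55.0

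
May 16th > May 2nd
True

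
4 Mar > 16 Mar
False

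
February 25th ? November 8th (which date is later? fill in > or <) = <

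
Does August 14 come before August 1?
No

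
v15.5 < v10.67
False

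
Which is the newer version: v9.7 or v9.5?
v9.7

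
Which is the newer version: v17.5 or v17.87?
v17.87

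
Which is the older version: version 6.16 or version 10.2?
version 6.16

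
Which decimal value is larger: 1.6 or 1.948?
1.948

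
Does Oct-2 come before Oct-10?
Yes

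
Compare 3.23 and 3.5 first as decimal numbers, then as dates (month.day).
As decimals: 3.23 < 3.5. As dates: 3/23 is later than 3/5 (day 23 > day 5).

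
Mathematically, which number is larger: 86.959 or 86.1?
86.959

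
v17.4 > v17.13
False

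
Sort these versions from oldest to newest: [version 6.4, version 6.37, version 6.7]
[version 6.4, version 6.7, version 6.37]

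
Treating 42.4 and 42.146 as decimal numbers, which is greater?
42.4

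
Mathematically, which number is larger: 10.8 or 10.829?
10.829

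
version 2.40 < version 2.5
False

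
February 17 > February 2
True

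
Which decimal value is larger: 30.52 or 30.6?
30.6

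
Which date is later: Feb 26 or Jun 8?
Jun 8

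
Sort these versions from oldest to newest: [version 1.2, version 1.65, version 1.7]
[version 1.2, version 1.7, version 1.65]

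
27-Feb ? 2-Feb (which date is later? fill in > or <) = >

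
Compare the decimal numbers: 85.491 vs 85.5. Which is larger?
85.5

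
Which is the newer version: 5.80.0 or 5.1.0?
5.80.0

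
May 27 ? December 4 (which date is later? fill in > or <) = <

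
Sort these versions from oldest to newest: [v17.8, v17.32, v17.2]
[v17.2, v17.8, v17.32]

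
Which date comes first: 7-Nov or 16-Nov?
7-Nov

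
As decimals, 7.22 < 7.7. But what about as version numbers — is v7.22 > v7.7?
True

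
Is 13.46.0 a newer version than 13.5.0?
Yes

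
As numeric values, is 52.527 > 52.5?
True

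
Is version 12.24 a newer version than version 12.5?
Yes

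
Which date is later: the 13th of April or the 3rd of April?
the 13th of April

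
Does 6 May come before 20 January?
No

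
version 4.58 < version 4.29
False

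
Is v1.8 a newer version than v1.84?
No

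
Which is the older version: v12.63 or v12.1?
v12.1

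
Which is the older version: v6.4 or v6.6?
v6.4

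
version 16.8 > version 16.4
True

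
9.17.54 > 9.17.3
True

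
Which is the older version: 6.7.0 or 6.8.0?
6.7.0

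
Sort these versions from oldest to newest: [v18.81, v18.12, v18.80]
[v18.12, v18.80, v18.81]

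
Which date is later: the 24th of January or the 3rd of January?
the 24th of January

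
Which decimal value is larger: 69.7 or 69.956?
69.956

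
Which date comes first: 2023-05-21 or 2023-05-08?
2023-05-08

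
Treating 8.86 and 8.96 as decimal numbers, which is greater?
8.96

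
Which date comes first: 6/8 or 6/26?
6/8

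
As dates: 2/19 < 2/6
False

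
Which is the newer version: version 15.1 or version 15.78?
version 15.78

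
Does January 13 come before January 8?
No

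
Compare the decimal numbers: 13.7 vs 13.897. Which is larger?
13.897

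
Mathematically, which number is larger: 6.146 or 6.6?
6.6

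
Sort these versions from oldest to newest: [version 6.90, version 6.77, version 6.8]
[version 6.8, version 6.77, version 6.90]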